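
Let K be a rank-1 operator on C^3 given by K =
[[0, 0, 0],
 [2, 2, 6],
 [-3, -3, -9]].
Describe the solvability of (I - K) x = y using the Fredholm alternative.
(I - K) is invertible (det(I - K) = 8 ≠ 0), so for every y in C^3 the equation (I - K) x = y has a unique solution.

K has rank 1, so it is an outer product K = u v^T: every row of K is a multiple of one row vector. Reading off the entries, u = (0, -2, 3) and v = (-1, -1, -3) (row i of K equals u_i·v^T). A rank-one matrix u v^T satisfies K u = u (v·u) and kills the (2)-dimensional subspace v^⊥, so its characteristic polynomial is lambda^2 (lambda - v·u) with v·u = tr K = -7. Hence the eigenvalues of I - K are 1 (multiplicity 2) and 1 - (-7) = 8, so det(I - K) = 8. (Direct check: I - K =
[[1, 0, 0],
 [-2, -1, -6],
 [3, 3, 10]]
has determinant 8.) The finite-dimensional Fredholm alternative says: either (I - K) is invertible, or ker(I - K) ≠ {0} and then range(I - K) = ker((I - K)^*)^⊥, with dim ker(I - K) = dim ker((I - K)^*). Since det(I - K) ≠ 0, 1 is not an eigenvalue of K and ker(I - K) = {0}, so we are in the first case: for every y there is a unique x = (I - K)^(-1) y. Explicitly, by the Sherman–Morrison formula, (I - u v^T)^(-1) = I + u v^T/(1 - v·u), i.e. (I - K)^(-1) = I + K/(8).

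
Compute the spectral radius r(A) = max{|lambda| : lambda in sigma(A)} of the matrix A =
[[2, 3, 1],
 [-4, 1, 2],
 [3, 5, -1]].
r(A) = sqrt(13) ≈ 3.6056

The eigenvalues of A are the roots of its characteristic polynomial. With M = A (coefficients from the trace, the sum of principal 2x2 minors, and det A):
  p(λ) = det(λ I - M) = λ^3 - 2λ^2 - 2λ + 39.
By the rational root theorem any rational root is an integer divisor of 39. Testing λ = -3: p(-3) = -27 - 18 + 6 + 39 = 0, so λ = -3 is a root. Dividing out (λ + 3) leaves p(λ) = (λ + 3)(λ^2 - 5λ + 13). For λ^2 - 5λ + 13 the discriminant is -27. It is negative, so the roots are the complex-conjugate pair λ = 5/2 ± (sqrt(27)/2) i ≈ 2.5 ± 2.5981i. For a conjugate pair the product of the roots equals the constant term, so |λ|^2 = 13 and |λ| = sqrt(13) ≈ 3.6056.
Thus the eigenvalues (to 4 decimals) are 2.5 ± 2.5981i (modulus 3.6056); -3 (modulus 3). The spectral radius is the largest modulus: r(A) = sqrt(13) ≈ 3.6056. (Cross-check: r(A) ≤ ||A||_2 ≈ 7.0743; equality holds whenever A is normal, though it can also hold for some non-normal A.)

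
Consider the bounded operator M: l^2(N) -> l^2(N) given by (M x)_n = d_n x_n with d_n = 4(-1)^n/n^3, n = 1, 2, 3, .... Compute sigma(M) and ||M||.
sigma(M) = {4(-1)^n/n^3 : n ≥ 1} ∪ {0}; ||M|| = 4

A bounded diagonal operator on l^2 with diagonal entries d_n has spectrum equal to the closure of {d_n : n ≥ 1}: every d_n is an eigenvalue (with eigenvector e_n), so {d_n} ⊂ sigma(M); the spectrum is closed, so its closure is too; and for lambda not in the closure, (M - lambda I) has bounded inverse (the diagonal entries 1/(d_n - lambda) are bounded). For our sequence d_n = 4(-1)^n/n^3, n = 1, 2, 3, ...:
  - {d_n} = {4(-1)^n/n^3 : n ≥ 1}; the only limit point is 0
  - closure = {4(-1)^n/n^3 : n ≥ 1} ∪ {0}
For the norm: a diagonal operator has ||M|| = sup_n |d_n|. Here |d_n| = 4/n^3 is decreasing, so sup_n |d_n| = |d_1| = 4. So ||M|| = 4.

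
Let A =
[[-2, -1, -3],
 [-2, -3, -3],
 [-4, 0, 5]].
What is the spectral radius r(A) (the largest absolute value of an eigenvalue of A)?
r(A) ≈ 6.3214

The eigenvalues of A are the roots of its characteristic polynomial. With M = A (coefficients from the trace, the sum of principal 2x2 minors, and det A):
  p(λ) = det(λ I - M) = λ^3 - 33λ - 44.
No integer candidate from the rational root theorem (±divisors of 44) is a root, so the roots are irrational. The cubic discriminant is Δ = 91476 > 0, so there are three distinct real roots. p(-5) = -4 and p(-4) = 24 have opposite signs, so a root lies in (-5, -4); Newton's method refines it to λ ≈ -4.9013. p(-2) = 14 and p(-1) = -12 have opposite signs, so a root lies in (-2, -1); Newton's method refines it to λ ≈ -1.4201. p(6) = -26 and p(7) = 68 have opposite signs, so a root lies in (6, 7); Newton's method refines it to λ ≈ 6.3214. Check (Vieta): the three roots sum to 0, matching tr M = 0.
Thus the eigenvalues (to 4 decimals) are -4.9013 (modulus 4.9013); -1.4201 (modulus 1.4201); 6.3214 (modulus 6.3214). The spectral radius is the largest modulus: r(A) ≈ 6.3214. (Cross-check: r(A) ≤ ||A||_2 ≈ 6.9366; equality holds whenever A is normal, though it can also hold for some non-normal A.)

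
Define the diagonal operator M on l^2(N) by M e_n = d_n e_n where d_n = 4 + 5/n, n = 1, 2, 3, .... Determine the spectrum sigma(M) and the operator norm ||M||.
sigma(M) = {4 + 5/n : n ≥ 1} ∪ {4}; ||M|| = 9

A bounded diagonal operator on l^2 with diagonal entries d_n has spectrum equal to the closure of {d_n : n ≥ 1}: every d_n is an eigenvalue (with eigenvector e_n), so {d_n} ⊂ sigma(M); the spectrum is closed, so its closure is too; and for lambda not in the closure, (M - lambda I) has bounded inverse (the diagonal entries 1/(d_n - lambda) are bounded). For our sequence d_n = 4 + 5/n, n = 1, 2, 3, ...:
  - {d_n} = {4 + 5/n : n ≥ 1}; the only limit point is 4
  - closure = {4 + 5/n : n ≥ 1} ∪ {4}
For the norm: a diagonal operator has ||M|| = sup_n |d_n|. Here d_n = 4 + 5/n is positive and decreasing, so sup_n |d_n| = d_1 = 4 + 5 = 9. So ||M|| = 9.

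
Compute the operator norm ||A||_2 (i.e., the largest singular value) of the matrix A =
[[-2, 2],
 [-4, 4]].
||A||_2 = sqrt(40) ≈ 6.3246 (= sqrt(largest eigenvalue of A^T A))

||A||_2 = sigma_max(A) = sqrt(lambda_max(A^T A)). Form the symmetric matrix M = A^T A =
[[20, -20],
 [-20, 20]].
Its characteristic polynomial (trace, determinant of M give the coefficients) is
  p(λ) = det(λ I - M) = λ^2 - 40λ.
For λ^2 - 40λ the discriminant is 1600. It is a perfect square (40^2), so the roots are rational: λ = (40 ± 40)/2 = 40, 0.
So the eigenvalues of A^T A are ≈ 0, 40 (all ≥ 0, as they must be for A^T A). The largest is λ_max = 40, hence ||A||_2 = sqrt(λ_max) = sqrt(40) ≈ 6.3246.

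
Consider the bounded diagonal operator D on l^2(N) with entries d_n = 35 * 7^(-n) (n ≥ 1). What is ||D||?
||D|| = 5 (attained at n = 1)

For D diagonal, ||D|| = sup_n |d_n|. The sequence d_n = 35 * 7^(-n) is positive and strictly decreasing (ratio 7^(-1) < 1), so the supremum is d_1 = 35/7 = 5. Hence ||D|| = 5.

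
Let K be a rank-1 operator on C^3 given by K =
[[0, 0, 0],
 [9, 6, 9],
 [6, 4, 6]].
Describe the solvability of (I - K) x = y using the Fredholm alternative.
(I - K) is invertible (det(I - K) = -11 ≠ 0), so for every y in C^3 the equation (I - K) x = y has a unique solution.

K has rank 1, so it is an outer product K = u v^T: every row of K is a multiple of one row vector. Reading off the entries, u = (0, 3, 2) and v = (3, 2, 3) (row i of K equals u_i·v^T). A rank-one matrix u v^T satisfies K u = u (v·u) and kills the (2)-dimensional subspace v^⊥, so its characteristic polynomial is lambda^2 (lambda - v·u) with v·u = tr K = 12. Hence the eigenvalues of I - K are 1 (multiplicity 2) and 1 - (12) = -11, so det(I - K) = -11. (Direct check: I - K =
[[1, 0, 0],
 [-9, -5, -9],
 [-6, -4, -5]]
has determinant -11.) The finite-dimensional Fredholm alternative says: either (I - K) is invertible, or ker(I - K) ≠ {0} and then range(I - K) = ker((I - K)^*)^⊥, with dim ker(I - K) = dim ker((I - K)^*). Since det(I - K) ≠ 0, 1 is not an eigenvalue of K and ker(I - K) = {0}, so we are in the first case: for every y there is a unique x = (I - K)^(-1) y. Explicitly, by the Sherman–Morrison formula, (I - u v^T)^(-1) = I + u v^T/(1 - v·u), i.e. (I - K)^(-1) = I + K/(-11).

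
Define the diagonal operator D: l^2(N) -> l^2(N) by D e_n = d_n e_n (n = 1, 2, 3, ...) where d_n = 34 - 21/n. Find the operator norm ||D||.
||D|| = 34

For a diagonal operator on l^2 with entries d_n, ||D|| = sup_n |d_n|. Here d_1 = 13, d_2 = 47/2, ..., and d_n = 34 - 21/n increases monotonically toward 34. All terms lie in [13, 34), so |d_n| = d_n and the supremum is the limit 34, which is not attained by any individual d_n. Hence ||D|| = 34.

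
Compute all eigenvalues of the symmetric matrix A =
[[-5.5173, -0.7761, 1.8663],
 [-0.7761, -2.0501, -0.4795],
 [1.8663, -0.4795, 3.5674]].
sigma(A) ≈ {-6, -2, 4}

A is real symmetric, so its spectrum consists of real eigenvalues. Expanding the characteristic polynomial of the displayed matrix gives
  det(λ I - A) = p(λ) = λ^3 + (4)λ^2 + (-20)λ + (-48).
Solving p(λ) = 0 yields eigenvalues ≈ -6, -2, 4. (A is shown rounded to 4 decimals, so these recover the underlying integer eigenvalues to within that precision.)
Verification: the trace of A = -4 equals the sum of eigenvalues -4, and det(A) ≈ 48.0004 matches the eigenvalue product 48.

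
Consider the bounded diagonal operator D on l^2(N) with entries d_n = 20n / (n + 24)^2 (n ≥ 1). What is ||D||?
||D|| = 5/24 (attained at n = 24)

For D diagonal, ||D|| = sup_n |d_n|. Treat f(x) = 20x / (x + 24)^2 for real x > 0. By the quotient rule, f'(x) = 20(24 - x)/(x + 24)^3, which is positive for x < 24 and negative for x > 24. So f has a unique maximum at x = 24, and since 24 is a positive integer, the supremum over n ≥ 1 is attained at n = 24: d_24 = 20·24/(24 + 24)^2 = 20·24/2304 = 5/24. Hence ||D|| = 5/24.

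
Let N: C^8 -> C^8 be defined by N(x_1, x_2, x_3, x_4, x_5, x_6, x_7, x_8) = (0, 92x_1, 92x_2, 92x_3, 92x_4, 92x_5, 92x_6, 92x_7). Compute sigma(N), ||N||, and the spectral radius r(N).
sigma(N) = {0}; ||N|| = 92; r(N) = 0. (N is nilpotent with N^8 = 0.)

On C^8, N is a strictly lower-triangular matrix with 92 on the subdiagonal and zeros elsewhere, so its characteristic polynomial is lambda^8 and every eigenvalue is 0: sigma(N) = {0}. For the operator norm, N e_i = 92e_{i+1} for i = 1, ..., 7 and N e_8 = 0, so the singular values of N are 92 (with multiplicity 7) and 0; hence ||N|| = 92. The spectral radius r(N) = max|lambda| = 0. Note ||N|| > r(N) — characteristic of non-normal nilpotent operators. Indeed N^8 = 0.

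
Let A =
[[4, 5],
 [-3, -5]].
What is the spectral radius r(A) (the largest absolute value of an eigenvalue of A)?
r(A) = (1 + sqrt(21))/2 ≈ 2.7913

The eigenvalues of A are the roots of its characteristic polynomial. With M = A (coefficients from the trace and determinant):
  p(λ) = det(λ I - M) = λ^2 + λ - 5.
For λ^2 + λ - 5 the discriminant is 21. It is nonnegative but not a perfect square, so the roots are real and irrational: λ = (-1 ± sqrt(21))/2 ≈ 1.7913, -2.7913.
Thus the eigenvalues (to 4 decimals) are 1.7913 (modulus 1.7913); -2.7913 (modulus 2.7913). The spectral radius is the largest modulus: r(A) = (1 + sqrt(21))/2 ≈ 2.7913. (Cross-check: r(A) ≤ ||A||_2 ≈ 8.6409; equality holds whenever A is normal, though it can also hold for some non-normal A.)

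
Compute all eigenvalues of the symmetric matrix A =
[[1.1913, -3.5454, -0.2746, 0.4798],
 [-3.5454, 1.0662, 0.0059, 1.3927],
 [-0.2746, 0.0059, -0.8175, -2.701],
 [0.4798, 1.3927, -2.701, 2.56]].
sigma(A) ≈ {-3, -2, 4, 5}

A is real symmetric, so its spectrum consists of real eigenvalues. Expanding the characteristic polynomial of the displayed matrix gives
  det(λ I - A) = p(λ) = λ^4 + (-4)λ^3 + (-19)λ^2 + (45.9988)λ + (119.9951).
Solving p(λ) = 0 yields eigenvalues ≈ -3, -2, 4, 5. (A is shown rounded to 4 decimals, so these recover the underlying integer eigenvalues to within that precision.)
Verification: the trace of A = 4 equals the sum of eigenvalues 4, and det(A) ≈ 119.9951 matches the eigenvalue product 120.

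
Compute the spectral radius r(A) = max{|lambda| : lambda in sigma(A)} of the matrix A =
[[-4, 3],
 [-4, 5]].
r(A) = (1 + sqrt(33))/2 ≈ 3.3723

The eigenvalues of A are the roots of its characteristic polynomial. With M = A (coefficients from the trace and determinant):
  p(λ) = det(λ I - M) = λ^2 - λ - 8.
For λ^2 - λ - 8 the discriminant is 33. It is nonnegative but not a perfect square, so the roots are real and irrational: λ = (1 ± sqrt(33))/2 ≈ 3.3723, -2.3723.
Thus the eigenvalues (to 4 decimals) are 3.3723 (modulus 3.3723); -2.3723 (modulus 2.3723). The spectral radius is the largest modulus: r(A) = (1 + sqrt(33))/2 ≈ 3.3723. (Cross-check: r(A) ≤ ||A||_2 ≈ 8.0632; equality holds whenever A is normal, though it can also hold for some non-normal A.)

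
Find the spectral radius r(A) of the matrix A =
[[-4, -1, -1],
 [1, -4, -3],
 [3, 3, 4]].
r(A) ≈ 3.3723

The eigenvalues of A are the roots of its characteristic polynomial. With M = A (coefficients from the trace, the sum of principal 2x2 minors, and det A):
  p(λ) = det(λ I - M) = λ^3 + 4λ^2 - 3λ - 26.
No integer candidate from the rational root theorem (±divisors of 26) is a root, so the roots are irrational. The cubic discriminant is Δ = -5728 < 0, so there is one real root and a complex-conjugate pair. p(2) = -8 and p(3) = 28 have opposite signs, so a root lies in (2, 3); Newton's method refines it to λ ≈ 2.2863. Dividing out (λ - (2.2863)) leaves approximately λ^2 + 6.2863λ + 11.3722. For λ^2 + 6.2863λ + 11.3722 the discriminant is -5.9715. It is negative, so the remaining roots are the complex-conjugate pair λ ≈ -3.1431 ± 1.2218i. Their product equals the constant term, so |λ|^2 ≈ 11.3722 and |λ| ≈ 3.3723.
Thus the eigenvalues (to 4 decimals) are 2.2863 (modulus 2.2863); -3.1431 ± 1.2218i (modulus 3.3723). The spectral radius is the largest modulus: r(A) ≈ 3.3723. (Cross-check: r(A) ≤ ||A||_2 ≈ 7.6474; equality holds whenever A is normal, though it can also hold for some non-normal A.)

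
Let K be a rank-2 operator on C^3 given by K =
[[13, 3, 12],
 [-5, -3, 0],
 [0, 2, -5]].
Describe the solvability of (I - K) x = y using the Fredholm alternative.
(I - K) is invertible (det(I - K) = -78 ≠ 0), so for every y in C^3 the equation (I - K) x = y has a unique solution.

K has rank 2 and factors as K = U V^T = u1 v1^T + u2 v2^T with u1 = (2, 2, -3), v1 = (2, 0, 3), u2 = (3, -3, 2), v2 = (3, 1, 2) (multiplying out reproduces the displayed K). The nonzero eigenvalues of U V^T coincide with those of the 2 x 2 matrix G = V^T U = [[v1·u1, v1·u2], [v2·u1, v2·u2]] = [[-5, 12], [2, 10]], and by the Sylvester determinant identity det(I_3 - U V^T) = det(I_2 - V^T U) = det([[6, -12], [-2, -9]]) = (6)(-9) - (-12)(-2) = -78. (Direct check: I - K =
[[-12, -3, -12],
 [5, 4, 0],
 [0, -2, 6]]
has determinant -78.) The finite-dimensional Fredholm alternative says: either (I - K) is invertible, or ker(I - K) ≠ {0} and then range(I - K) = ker((I - K)^*)^⊥, with dim ker(I - K) = dim ker((I - K)^*). Since det(I - K) ≠ 0, 1 is not an eigenvalue of K and ker(I - K) = {0}, so we are in the first case: for every y there is a unique x = (I - K)^(-1) y. (Explicitly, by the Woodbury identity, (I - U V^T)^(-1) = I + U (I_2 - G)^(-1) V^T.)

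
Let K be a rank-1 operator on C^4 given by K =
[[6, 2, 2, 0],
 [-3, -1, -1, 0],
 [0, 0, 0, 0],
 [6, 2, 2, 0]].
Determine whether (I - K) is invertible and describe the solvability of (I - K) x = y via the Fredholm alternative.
(I - K) is invertible (det(I - K) = -4 ≠ 0), so for every y in C^4 the equation (I - K) x = y has a unique solution.

K has rank 1, so it is an outer product K = u v^T: every row of K is a multiple of one row vector. Reading off the entries, u = (-2, 1, 0, -2) and v = (-3, -1, -1, 0) (row i of K equals u_i·v^T). A rank-one matrix u v^T satisfies K u = u (v·u) and kills the (3)-dimensional subspace v^⊥, so its characteristic polynomial is lambda^3 (lambda - v·u) with v·u = tr K = 5. Hence the eigenvalues of I - K are 1 (multiplicity 3) and 1 - (5) = -4, so det(I - K) = -4. (Direct check: I - K =
[[-5, -2, -2, 0],
 [3, 2, 1, 0],
 [0, 0, 1, 0],
 [-6, -2, -2, 1]]
has determinant -4.) The finite-dimensional Fredholm alternative says: either (I - K) is invertible, or ker(I - K) ≠ {0} and then range(I - K) = ker((I - K)^*)^⊥, with dim ker(I - K) = dim ker((I - K)^*). Since det(I - K) ≠ 0, 1 is not an eigenvalue of K and ker(I - K) = {0}, so we are in the first case: for every y there is a unique x = (I - K)^(-1) y. Explicitly, by the Sherman–Morrison formula, (I - u v^T)^(-1) = I + u v^T/(1 - v·u), i.e. (I - K)^(-1) = I + K/(-4).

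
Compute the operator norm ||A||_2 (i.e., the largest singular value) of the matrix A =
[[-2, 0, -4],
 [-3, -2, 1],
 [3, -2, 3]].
||A||_2 ≈ 6.2724 (= sqrt(largest eigenvalue of A^T A))

||A||_2 = sigma_max(A) = sqrt(lambda_max(A^T A)). Form the symmetric matrix M = A^T A =
[[22, 0, 14],
 [0, 8, -8],
 [14, -8, 26]].
Its characteristic polynomial (trace, sum of principal 2x2 minors, determinant of M give the coefficients) is
  p(λ) = det(λ I - M) = λ^3 - 56λ^2 + 696λ - 1600.
No integer candidate from the rational root theorem (±divisors of 1600) is a root, so the roots are irrational. The cubic discriminant is Δ = 99960832 > 0, so there are three distinct real roots. p(2) = -424 and p(3) = 11 have opposite signs, so a root lies in (2, 3); Newton's method refines it to λ ≈ 2.9717. p(13) = 181 and p(14) = -88 have opposite signs, so a root lies in (13, 14); Newton's method refines it to λ ≈ 13.6851. p(39) = -313 and p(40) = 640 have opposite signs, so a root lies in (39, 40); Newton's method refines it to λ ≈ 39.3432. Check (Vieta): the three roots sum to 56, matching tr M = 56.
So the eigenvalues of A^T A are ≈ 2.9717, 13.6851, 39.3432 (all ≥ 0, as they must be for A^T A). The largest is λ_max ≈ 39.3432, hence ||A||_2 = sqrt(λ_max) ≈ 6.2724.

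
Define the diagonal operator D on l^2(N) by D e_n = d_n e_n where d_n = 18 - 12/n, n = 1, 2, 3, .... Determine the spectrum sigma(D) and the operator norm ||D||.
sigma(D) = {18 - 12/n : n ≥ 1} ∪ {18}; ||D|| = 18

A bounded diagonal operator on l^2 with diagonal entries d_n has spectrum equal to the closure of {d_n : n ≥ 1}: every d_n is an eigenvalue (with eigenvector e_n), so {d_n} ⊂ sigma(D); the spectrum is closed, so its closure is too; and for lambda not in the closure, (D - lambda I) has bounded inverse (the diagonal entries 1/(d_n - lambda) are bounded). For our sequence d_n = 18 - 12/n, n = 1, 2, 3, ...:
  - {d_n} = {18 - 12/n : n ≥ 1}; the only limit point is 18
  - closure = {18 - 12/n : n ≥ 1} ∪ {18}
For the norm: a diagonal operator has ||D|| = sup_n |d_n|. Here d_n = 18 - 12/n increases monotonically from d_1 = 6 toward 18, with all terms in [6, 18); so sup_n |d_n| = 18 (the supremum is the limit, not attained). So ||D|| = 18.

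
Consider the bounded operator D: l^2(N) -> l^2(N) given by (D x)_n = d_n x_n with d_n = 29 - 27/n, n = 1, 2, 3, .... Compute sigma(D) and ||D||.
sigma(D) = {29 - 27/n : n ≥ 1} ∪ {29}; ||D|| = 29

A bounded diagonal operator on l^2 with diagonal entries d_n has spectrum equal to the closure of {d_n : n ≥ 1}: every d_n is an eigenvalue (with eigenvector e_n), so {d_n} ⊂ sigma(D); the spectrum is closed, so its closure is too; and for lambda not in the closure, (D - lambda I) has bounded inverse (the diagonal entries 1/(d_n - lambda) are bounded). For our sequence d_n = 29 - 27/n, n = 1, 2, 3, ...:
  - {d_n} = {29 - 27/n : n ≥ 1}; the only limit point is 29
  - closure = {29 - 27/n : n ≥ 1} ∪ {29}
For the norm: a diagonal operator has ||D|| = sup_n |d_n|. Here d_n = 29 - 27/n increases monotonically from d_1 = 2 toward 29, with all terms in [2, 29); so sup_n |d_n| = 29 (the supremum is the limit, not attained). So ||D|| = 29.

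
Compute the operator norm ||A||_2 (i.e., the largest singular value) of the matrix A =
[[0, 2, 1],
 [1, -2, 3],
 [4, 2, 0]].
||A||_2 ≈ 4.5835 (= sqrt(largest eigenvalue of A^T A))

||A||_2 = sigma_max(A) = sqrt(lambda_max(A^T A)). Form the symmetric matrix M = A^T A =
[[17, 6, 3],
 [6, 12, -4],
 [3, -4, 10]].
Its characteristic polynomial (trace, sum of principal 2x2 minors, determinant of M give the coefficients) is
  p(λ) = det(λ I - M) = λ^3 - 39λ^2 + 433λ - 1156.
No integer candidate from the rational root theorem (±divisors of 1156) is a root, so the roots are irrational. The cubic discriminant is Δ = 1452389 > 0, so there are three distinct real roots. p(3) = -181 and p(4) = 16 have opposite signs, so a root lies in (3, 4); Newton's method refines it to λ ≈ 3.9067. p(14) = 6 and p(15) = -61 have opposite signs, so a root lies in (14, 15); Newton's method refines it to λ ≈ 14.0848. p(21) = -1 and p(22) = 142 have opposite signs, so a root lies in (21, 22); Newton's method refines it to λ ≈ 21.0085. Check (Vieta): the three roots sum to 39, matching tr M = 39.
So the eigenvalues of A^T A are ≈ 3.9067, 14.0848, 21.0085 (all ≥ 0, as they must be for A^T A). The largest is λ_max ≈ 21.0085, hence ||A||_2 = sqrt(λ_max) ≈ 4.5835.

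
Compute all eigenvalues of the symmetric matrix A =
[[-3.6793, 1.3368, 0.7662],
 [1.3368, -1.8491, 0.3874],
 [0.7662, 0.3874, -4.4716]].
sigma(A) ≈ {-5, -4, -1}

A is real symmetric, so its spectrum consists of real eigenvalues. Expanding the characteristic polynomial of the displayed matrix gives
  det(λ I - A) = p(λ) = λ^3 + (10)λ^2 + (29)λ + (20).
Solving p(λ) = 0 yields eigenvalues ≈ -5, -4, -1. (A is shown rounded to 4 decimals, so these recover the underlying integer eigenvalues to within that precision.)
Verification: the trace of A = -10 equals the sum of eigenvalues -10, and det(A) ≈ -19.9998 matches the eigenvalue product -20.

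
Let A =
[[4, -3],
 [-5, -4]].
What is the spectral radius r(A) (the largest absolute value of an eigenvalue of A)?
r(A) = sqrt(124)/2 ≈ 5.5678

The eigenvalues of A are the roots of its characteristic polynomial. With M = A (coefficients from the trace and determinant):
  p(λ) = det(λ I - M) = λ^2 - 31.
For λ^2 - 31 the discriminant is 124. It is nonnegative but not a perfect square, so the roots are real and irrational: λ = ± sqrt(124)/2 ≈ 5.5678, -5.5678.
Thus the eigenvalues (to 4 decimals) are 5.5678 (modulus 5.5678); -5.5678 (modulus 5.5678). The spectral radius is the largest modulus: r(A) = sqrt(124)/2 ≈ 5.5678. (Cross-check: r(A) ≤ ||A||_2 ≈ 6.6569; equality holds whenever A is normal, though it can also hold for some non-normal A.)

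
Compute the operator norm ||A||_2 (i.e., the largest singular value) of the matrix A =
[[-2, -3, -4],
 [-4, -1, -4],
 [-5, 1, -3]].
||A||_2 ≈ 9.1774 (= sqrt(largest eigenvalue of A^T A))

||A||_2 = sigma_max(A) = sqrt(lambda_max(A^T A)). Form the symmetric matrix M = A^T A =
[[45, 5, 39],
 [5, 11, 13],
 [39, 13, 41]].
Its characteristic polynomial (trace, sum of principal 2x2 minors, determinant of M give the coefficients) is
  p(λ) = det(λ I - M) = λ^3 - 97λ^2 + 1076λ - 4.
No integer candidate from the rational root theorem (±divisors of 4) is a root, so the roots are irrational. The cubic discriminant is Δ = 5903358064 > 0, so there are three distinct real roots. p(0) = -4 and p(1) = 976 have opposite signs, so a root lies in (0, 1); Newton's method refines it to λ ≈ 0.0037. p(12) = 668 and p(13) = -212 have opposite signs, so a root lies in (12, 13); Newton's method refines it to λ ≈ 12.771. p(84) = -1348 and p(85) = 4756 have opposite signs, so a root lies in (84, 85); Newton's method refines it to λ ≈ 84.2253. Check (Vieta): the three roots sum to 97, matching tr M = 97.
So the eigenvalues of A^T A are ≈ 0.0037, 12.771, 84.2253 (all ≥ 0, as they must be for A^T A). The largest is λ_max ≈ 84.2253, hence ||A||_2 = sqrt(λ_max) ≈ 9.1774.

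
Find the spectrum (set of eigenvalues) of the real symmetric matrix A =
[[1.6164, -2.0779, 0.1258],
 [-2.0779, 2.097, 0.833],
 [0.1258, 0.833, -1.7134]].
sigma(A) ≈ {-2, 0, 4}

A is real symmetric, so its spectrum consists of real eigenvalues. Expanding the characteristic polynomial of the displayed matrix gives
  det(λ I - A) = p(λ) = λ^3 + (-2)λ^2 + (-8)λ + (0).
Solving p(λ) = 0 yields eigenvalues ≈ -2, 0, 4. (A is shown rounded to 4 decimals, so these recover the underlying integer eigenvalues to within that precision.)
Verification: the trace of A = 2 equals the sum of eigenvalues 2, and det(A) ≈ -0.0001 matches the eigenvalue product 0.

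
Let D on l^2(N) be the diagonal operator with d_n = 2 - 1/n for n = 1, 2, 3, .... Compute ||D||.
||D|| = 2

For a diagonal operator on l^2 with entries d_n, ||D|| = sup_n |d_n|. Here d_1 = 1, d_2 = 3/2, ..., and d_n = 2 - 1/n increases monotonically toward 2. All terms lie in [1, 2), so |d_n| = d_n and the supremum is the limit 2, which is not attained by any individual d_n. Hence ||D|| = 2.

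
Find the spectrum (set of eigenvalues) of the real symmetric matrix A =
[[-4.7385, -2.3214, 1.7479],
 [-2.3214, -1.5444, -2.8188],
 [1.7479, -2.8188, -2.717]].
sigma(A) ≈ {-6, -5, 2}

A is real symmetric, so its spectrum consists of real eigenvalues. Expanding the characteristic polynomial of the displayed matrix gives
  det(λ I - A) = p(λ) = λ^3 + (9)λ^2 + (8)λ + (-60.002).
Solving p(λ) = 0 yields eigenvalues ≈ -6, -5, 2. (A is shown rounded to 4 decimals, so these recover the underlying integer eigenvalues to within that precision.)
Verification: the trace of A = -9 equals the sum of eigenvalues -9, and det(A) ≈ 60.0020 matches the eigenvalue product 60.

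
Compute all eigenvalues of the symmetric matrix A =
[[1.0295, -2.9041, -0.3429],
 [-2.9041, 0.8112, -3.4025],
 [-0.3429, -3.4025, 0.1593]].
sigma(A) ≈ {-4, 1, 5}

A is real symmetric, so its spectrum consists of real eigenvalues. Expanding the characteristic polynomial of the displayed matrix gives
  det(λ I - A) = p(λ) = λ^3 + (-2)λ^2 + (-19)λ + (20).
Solving p(λ) = 0 yields eigenvalues ≈ -4, 1, 5. (A is shown rounded to 4 decimals, so these recover the underlying integer eigenvalues to within that precision.)
Verification: the trace of A = 2 equals the sum of eigenvalues 2, and det(A) ≈ -20.0009 matches the eigenvalue product -20.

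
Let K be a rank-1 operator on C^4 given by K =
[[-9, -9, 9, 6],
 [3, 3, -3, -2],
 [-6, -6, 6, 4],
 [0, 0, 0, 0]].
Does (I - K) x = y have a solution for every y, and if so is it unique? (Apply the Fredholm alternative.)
(I - K) is invertible (det(I - K) = 1 ≠ 0), so for every y in C^4 the equation (I - K) x = y has a unique solution.

K has rank 1, so it is an outer product K = u v^T: every row of K is a multiple of one row vector. Reading off the entries, u = (3, -1, 2, 0) and v = (-3, -3, 3, 2) (row i of K equals u_i·v^T). A rank-one matrix u v^T satisfies K u = u (v·u) and kills the (3)-dimensional subspace v^⊥, so its characteristic polynomial is lambda^3 (lambda - v·u) with v·u = tr K = 0. Hence the eigenvalues of I - K are 1 (multiplicity 3) and 1 - (0) = 1, so det(I - K) = 1. (Direct check: I - K =
[[10, 9, -9, -6],
 [-3, -2, 3, 2],
 [6, 6, -5, -4],
 [0, 0, 0, 1]]
has determinant 1.) The finite-dimensional Fredholm alternative says: either (I - K) is invertible, or ker(I - K) ≠ {0} and then range(I - K) = ker((I - K)^*)^⊥, with dim ker(I - K) = dim ker((I - K)^*). Since det(I - K) ≠ 0, 1 is not an eigenvalue of K and ker(I - K) = {0}, so we are in the first case: for every y there is a unique x = (I - K)^(-1) y. Explicitly, by the Sherman–Morrison formula, (I - u v^T)^(-1) = I + u v^T/(1 - v·u), i.e. (I - K)^(-1) = I + K.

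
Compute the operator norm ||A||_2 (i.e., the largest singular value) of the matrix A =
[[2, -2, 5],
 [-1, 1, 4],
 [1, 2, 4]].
||A||_2 ≈ 7.6766 (= sqrt(largest eigenvalue of A^T A))

||A||_2 = sigma_max(A) = sqrt(lambda_max(A^T A)). Form the symmetric matrix M = A^T A =
[[6, -3, 10],
 [-3, 9, 2],
 [10, 2, 57]].
Its characteristic polynomial (trace, sum of principal 2x2 minors, determinant of M give the coefficients) is
  p(λ) = det(λ I - M) = λ^3 - 72λ^2 + 796λ - 1521.
No integer candidate from the rational root theorem (±divisors of 1521) is a root, so the roots are irrational. The cubic discriminant is Δ = 503016197 > 0, so there are three distinct real roots. p(2) = -209 and p(3) = 246 have opposite signs, so a root lies in (2, 3); Newton's method refines it to λ ≈ 2.4247. p(10) = 239 and p(11) = -146 have opposite signs, so a root lies in (10, 11); Newton's method refines it to λ ≈ 10.6448. p(58) = -2449 and p(59) = 190 have opposite signs, so a root lies in (58, 59); Newton's method refines it to λ ≈ 58.9305. Check (Vieta): the three roots sum to 72, matching tr M = 72.
So the eigenvalues of A^T A are ≈ 2.4247, 10.6448, 58.9305 (all ≥ 0, as they must be for A^T A). The largest is λ_max ≈ 58.9305, hence ||A||_2 = sqrt(λ_max) ≈ 7.6766.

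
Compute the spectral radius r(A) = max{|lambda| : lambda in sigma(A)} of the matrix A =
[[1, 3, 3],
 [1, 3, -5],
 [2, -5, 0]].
r(A) ≈ 6.6697

The eigenvalues of A are the roots of its characteristic polynomial. With M = A (coefficients from the trace, the sum of principal 2x2 minors, and det A):
  p(λ) = det(λ I - M) = λ^3 - 4λ^2 - 31λ + 88.
No integer candidate from the rational root theorem (±divisors of 88) is a root, so the roots are irrational. The cubic discriminant is Δ = 144396 > 0, so there are three distinct real roots. p(-6) = -86 and p(-5) = 18 have opposite signs, so a root lies in (-6, -5); Newton's method refines it to λ ≈ -5.2047. p(2) = 18 and p(3) = -14 have opposite signs, so a root lies in (2, 3); Newton's method refines it to λ ≈ 2.535. p(6) = -26 and p(7) = 18 have opposite signs, so a root lies in (6, 7); Newton's method refines it to λ ≈ 6.6697. Check (Vieta): the three roots sum to 4, matching tr M = 4.
Thus the eigenvalues (to 4 decimals) are -5.2047 (modulus 5.2047); 2.535 (modulus 2.535); 6.6697 (modulus 6.6697). The spectral radius is the largest modulus: r(A) ≈ 6.6697. (Cross-check: r(A) ≤ ||A||_2 ≈ 6.7958; equality holds whenever A is normal, though it can also hold for some non-normal A.)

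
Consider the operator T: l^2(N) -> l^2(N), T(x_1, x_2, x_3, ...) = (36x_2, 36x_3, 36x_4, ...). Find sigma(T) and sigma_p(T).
sigma(T) = closed disk {z in C : |z| ≤ 36}; sigma_p(T) = open disk {z in C : |z| < 36}

Note T = 36·V where V is the unit left shift (V x)_k = x_{k+1}; so sigma(T) = 36·sigma(V) and ||T|| = 36||V||. ||T x||^2 = 1296sum_{k≥2} |x_k|^2 ≤ 1296||x||^2, with equality on {x : x_1 = 0}, so ||T|| = 36. For any lambda with |lambda| < 36, set r = lambda/36 (|r| < 1); the vector x = (1, r, r^2, ...) is in l^2 and satisfies T x = 36(r, r^2, ...) = lambda x, so lambda is an eigenvalue. On the boundary |lambda| = 36 the geometric series diverges, so no l^2 eigenvector exists, but these lambda lie in the approximate point spectrum. Hence sigma(T) is the closed disk of radius 36 and sigma_p(T) is the open disk.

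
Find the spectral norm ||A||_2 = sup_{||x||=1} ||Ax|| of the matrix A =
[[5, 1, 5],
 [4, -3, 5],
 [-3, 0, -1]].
||A||_2 ≈ 10.0055 (= sqrt(largest eigenvalue of A^T A))

||A||_2 = sigma_max(A) = sqrt(lambda_max(A^T A)). Form the symmetric matrix M = A^T A =
[[50, -7, 48],
 [-7, 10, -10],
 [48, -10, 51]].
Its characteristic polynomial (trace, sum of principal 2x2 minors, determinant of M give the coefficients) is
  p(λ) = det(λ I - M) = λ^3 - 111λ^2 + 1107λ - 1681.
No integer candidate from the rational root theorem (±divisors of 1681) is a root, so the roots are irrational. The cubic discriminant is Δ = 4118234832 > 0, so there are three distinct real roots. p(1) = -684 and p(2) = 97 have opposite signs, so a root lies in (1, 2); Newton's method refines it to λ ≈ 1.8594. p(9) = 20 and p(10) = -711 have opposite signs, so a root lies in (9, 10); Newton's method refines it to λ ≈ 9.0307. p(100) = -981 and p(101) = 8116 have opposite signs, so a root lies in (100, 101); Newton's method refines it to λ ≈ 100.1099. Check (Vieta): the three roots sum to 111, matching tr M = 111.
So the eigenvalues of A^T A are ≈ 1.8594, 9.0307, 100.1099 (all ≥ 0, as they must be for A^T A). The largest is λ_max ≈ 100.1099, hence ||A||_2 = sqrt(λ_max) ≈ 10.0055.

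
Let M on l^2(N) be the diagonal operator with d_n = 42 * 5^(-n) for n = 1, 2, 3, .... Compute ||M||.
||M|| = 42/5 (attained at n = 1)

For M diagonal, ||M|| = sup_n |d_n|. The sequence d_n = 42 * 5^(-n) is positive and strictly decreasing (ratio 5^(-1) < 1), so the supremum is d_1 = 42/5. Hence ||M|| = 42/5.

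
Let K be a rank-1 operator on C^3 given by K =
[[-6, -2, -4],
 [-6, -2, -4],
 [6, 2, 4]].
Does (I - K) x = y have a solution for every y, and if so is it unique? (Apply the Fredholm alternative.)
(I - K) is invertible (det(I - K) = 5 ≠ 0), so for every y in C^3 the equation (I - K) x = y has a unique solution.

K has rank 1, so it is an outer product K = u v^T: every row of K is a multiple of one row vector. Reading off the entries, u = (-2, -2, 2) and v = (3, 1, 2) (row i of K equals u_i·v^T). A rank-one matrix u v^T satisfies K u = u (v·u) and kills the (2)-dimensional subspace v^⊥, so its characteristic polynomial is lambda^2 (lambda - v·u) with v·u = tr K = -4. Hence the eigenvalues of I - K are 1 (multiplicity 2) and 1 - (-4) = 5, so det(I - K) = 5. (Direct check: I - K =
[[7, 2, 4],
 [6, 3, 4],
 [-6, -2, -3]]
has determinant 5.) The finite-dimensional Fredholm alternative says: either (I - K) is invertible, or ker(I - K) ≠ {0} and then range(I - K) = ker((I - K)^*)^⊥, with dim ker(I - K) = dim ker((I - K)^*). Since det(I - K) ≠ 0, 1 is not an eigenvalue of K and ker(I - K) = {0}, so we are in the first case: for every y there is a unique x = (I - K)^(-1) y. Explicitly, by the Sherman–Morrison formula, (I - u v^T)^(-1) = I + u v^T/(1 - v·u), i.e. (I - K)^(-1) = I + K/(5).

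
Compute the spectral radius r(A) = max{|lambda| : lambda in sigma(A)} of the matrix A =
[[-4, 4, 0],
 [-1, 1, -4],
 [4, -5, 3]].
r(A) ≈ 5.6423

The eigenvalues of A are the roots of its characteristic polynomial. With M = A (coefficients from the trace, the sum of principal 2x2 minors, and det A):
  p(λ) = det(λ I - M) = λ^3 - 29λ - 16.
No integer candidate from the rational root theorem (±divisors of 16) is a root, so the roots are irrational. The cubic discriminant is Δ = 90644 > 0, so there are three distinct real roots. p(-6) = -58 and p(-5) = 4 have opposite signs, so a root lies in (-6, -5); Newton's method refines it to λ ≈ -5.0846. p(-1) = 12 and p(0) = -16 have opposite signs, so a root lies in (-1, 0); Newton's method refines it to λ ≈ -0.5577. p(5) = -36 and p(6) = 26 have opposite signs, so a root lies in (5, 6); Newton's method refines it to λ ≈ 5.6423. Check (Vieta): the three roots sum to 0, matching tr M = 0.
Thus the eigenvalues (to 4 decimals) are -5.0846 (modulus 5.0846); -0.5577 (modulus 0.5577); 5.6423 (modulus 5.6423). The spectral radius is the largest modulus: r(A) ≈ 5.6423. (Cross-check: r(A) ≤ ||A||_2 ≈ 9.2219; equality holds whenever A is normal, though it can also hold for some non-normal A.)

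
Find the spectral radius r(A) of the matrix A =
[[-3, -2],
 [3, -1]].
r(A) = 3

The eigenvalues of A are the roots of its characteristic polynomial. With M = A (coefficients from the trace and determinant):
  p(λ) = det(λ I - M) = λ^2 + 4λ + 9.
For λ^2 + 4λ + 9 the discriminant is -20. It is negative, so the roots are the complex-conjugate pair λ = -2 ± (sqrt(20)/2) i ≈ -2 ± 2.2361i. For a conjugate pair the product of the roots equals the constant term, so |λ|^2 = 9 and |λ| = sqrt(9) = 3.
Thus the eigenvalues (to 4 decimals) are -2 ± 2.2361i (modulus 3). The spectral radius is the largest modulus: r(A) = 3. (Cross-check: r(A) ≤ ||A||_2 ≈ 4.3196; equality holds whenever A is normal, though it can also hold for some non-normal A.)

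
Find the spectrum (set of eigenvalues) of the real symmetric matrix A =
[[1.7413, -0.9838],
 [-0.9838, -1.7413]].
sigma(A) ≈ {-2, 2}

A is real symmetric, so its spectrum consists of real eigenvalues. Expanding the characteristic polynomial of the displayed matrix gives
  det(λ I - A) = p(λ) = λ^2 + (0)λ + (-4).
Solving p(λ) = 0 yields eigenvalues ≈ -2, 2. (A is shown rounded to 4 decimals, so these recover the underlying integer eigenvalues to within that precision.)
Verification: the trace of A = 0 equals the sum of eigenvalues 0, and det(A) ≈ -4.0000 matches the eigenvalue product -4.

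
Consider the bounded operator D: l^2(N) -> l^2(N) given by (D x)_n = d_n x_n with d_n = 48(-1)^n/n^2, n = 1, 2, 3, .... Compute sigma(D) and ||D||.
sigma(D) = {48(-1)^n/n^2 : n ≥ 1} ∪ {0}; ||D|| = 48

A bounded diagonal operator on l^2 with diagonal entries d_n has spectrum equal to the closure of {d_n : n ≥ 1}: every d_n is an eigenvalue (with eigenvector e_n), so {d_n} ⊂ sigma(D); the spectrum is closed, so its closure is too; and for lambda not in the closure, (D - lambda I) has bounded inverse (the diagonal entries 1/(d_n - lambda) are bounded). For our sequence d_n = 48(-1)^n/n^2, n = 1, 2, 3, ...:
  - {d_n} = {48(-1)^n/n^2 : n ≥ 1}; the only limit point is 0
  - closure = {48(-1)^n/n^2 : n ≥ 1} ∪ {0}
For the norm: a diagonal operator has ||D|| = sup_n |d_n|. Here |d_n| = 48/n^2 is decreasing, so sup_n |d_n| = |d_1| = 48. So ||D|| = 48.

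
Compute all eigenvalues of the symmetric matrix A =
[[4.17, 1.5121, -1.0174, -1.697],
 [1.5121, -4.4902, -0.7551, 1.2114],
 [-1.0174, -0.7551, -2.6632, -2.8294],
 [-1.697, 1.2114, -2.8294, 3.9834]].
sigma(A) ≈ {-5, -4, 4, 6}

A is real symmetric, so its spectrum consists of real eigenvalues. Expanding the characteristic polynomial of the displayed matrix gives
  det(λ I - A) = p(λ) = λ^4 + (-1)λ^3 + (-46)λ^2 + (16)λ + (480).
Solving p(λ) = 0 yields eigenvalues ≈ -5, -4, 4, 6. (A is shown rounded to 4 decimals, so these recover the underlying integer eigenvalues to within that precision.)
Verification: the trace of A = 1 equals the sum of eigenvalues 1, and det(A) ≈ 480.0003 matches the eigenvalue product 480.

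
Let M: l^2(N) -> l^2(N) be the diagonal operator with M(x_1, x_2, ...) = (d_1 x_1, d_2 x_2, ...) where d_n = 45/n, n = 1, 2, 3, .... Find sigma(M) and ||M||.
sigma(M) = {45/n : n ≥ 1} ∪ {0}; ||M|| = 45

A bounded diagonal operator on l^2 with diagonal entries d_n has spectrum equal to the closure of {d_n : n ≥ 1}: every d_n is an eigenvalue (with eigenvector e_n), so {d_n} ⊂ sigma(M); the spectrum is closed, so its closure is too; and for lambda not in the closure, (M - lambda I) has bounded inverse (the diagonal entries 1/(d_n - lambda) are bounded). For our sequence d_n = 45/n, n = 1, 2, 3, ...:
  - {d_n} = {45/n : n ≥ 1}; the only limit point is 0
  - closure = {45/n : n ≥ 1} ∪ {0}
For the norm: a diagonal operator has ||M|| = sup_n |d_n|. Here d_n = 45/n is positive and decreasing, so sup_n |d_n| = d_1 = 45. So ||M|| = 45.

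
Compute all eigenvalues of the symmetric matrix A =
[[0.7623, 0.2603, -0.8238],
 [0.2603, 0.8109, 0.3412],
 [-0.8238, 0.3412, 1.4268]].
sigma(A) ≈ {0, 1, 2}

A is real symmetric, so its spectrum consists of real eigenvalues. Expanding the characteristic polynomial of the displayed matrix gives
  det(λ I - A) = p(λ) = λ^3 + (-3)λ^2 + (2)λ + (0).
Solving p(λ) = 0 yields eigenvalues ≈ 0, 1, 2. (A is shown rounded to 4 decimals, so these recover the underlying integer eigenvalues to within that precision.)
Verification: the trace of A = 3 equals the sum of eigenvalues 3, and det(A) ≈ -0.0001 matches the eigenvalue product 0.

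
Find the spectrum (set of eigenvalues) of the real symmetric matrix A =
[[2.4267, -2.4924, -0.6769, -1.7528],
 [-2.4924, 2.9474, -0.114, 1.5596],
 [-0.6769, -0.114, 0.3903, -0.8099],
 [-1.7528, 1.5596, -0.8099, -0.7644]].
sigma(A) ≈ {-2, 0, 1, 6}

A is real symmetric, so its spectrum consists of real eigenvalues. Expanding the characteristic polynomial of the displayed matrix gives
  det(λ I - A) = p(λ) = λ^4 + (-5)λ^3 + (-8)λ^2 + (12)λ + (0).
Solving p(λ) = 0 yields eigenvalues ≈ -2, 0, 1, 6. (A is shown rounded to 4 decimals, so these recover the underlying integer eigenvalues to within that precision.)
Verification: the trace of A = 5 equals the sum of eigenvalues 5, and det(A) ≈ -0.0004 matches the eigenvalue product 0.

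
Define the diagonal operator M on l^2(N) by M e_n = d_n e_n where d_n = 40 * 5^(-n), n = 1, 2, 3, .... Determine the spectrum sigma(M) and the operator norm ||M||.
sigma(M) = {40 * 5^(-n) : n ≥ 1} ∪ {0}; ||M|| = 8

A bounded diagonal operator on l^2 with diagonal entries d_n has spectrum equal to the closure of {d_n : n ≥ 1}: every d_n is an eigenvalue (with eigenvector e_n), so {d_n} ⊂ sigma(M); the spectrum is closed, so its closure is too; and for lambda not in the closure, (M - lambda I) has bounded inverse (the diagonal entries 1/(d_n - lambda) are bounded). For our sequence d_n = 40 * 5^(-n), n = 1, 2, 3, ...:
  - {d_n} = {40 * 5^(-n) : n ≥ 1}; the only limit point is 0
  - closure = {40 * 5^(-n) : n ≥ 1} ∪ {0}
For the norm: a diagonal operator has ||M|| = sup_n |d_n|. Here d_n = 40 * 5^(-n) is positive and decreasing, so sup_n |d_n| = d_1 = 40/5 = 8. So ||M|| = 8.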